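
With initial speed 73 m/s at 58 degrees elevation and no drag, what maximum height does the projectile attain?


H = (v0*sin(theta))^2 / (2g) = (73*sin(58°))^2 / (2*9.81) = 195.3 m

195.3 m


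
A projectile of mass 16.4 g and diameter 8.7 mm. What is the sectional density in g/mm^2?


SD = m/d^2 = 16.4/8.7^2 = 0.2167 g/mm^2

0.2167 g/mm^2


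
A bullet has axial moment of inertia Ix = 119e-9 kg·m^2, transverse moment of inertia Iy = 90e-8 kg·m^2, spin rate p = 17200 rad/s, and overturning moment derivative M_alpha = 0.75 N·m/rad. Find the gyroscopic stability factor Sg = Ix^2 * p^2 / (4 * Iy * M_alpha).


Sg = Ix^2 * p^2 / (4 * Iy * M_alpha) = (119e-9)^2 * 17200^2 / (4 * 90e-8 * 0.75) = 1.552

1.552


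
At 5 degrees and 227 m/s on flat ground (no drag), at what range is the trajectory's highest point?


R = v0^2*sin(2*theta)/g = 227^2*sin(2*5°)/9.81 = 912.122 m
apex_dist = R/2 = 912.122/2 = 456.1 m

456.1 m


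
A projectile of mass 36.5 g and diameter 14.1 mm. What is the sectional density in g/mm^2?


SD = m/d^2 = 36.5/14.1^2 = 0.1836 g/mm^2

0.1836 g/mm^2


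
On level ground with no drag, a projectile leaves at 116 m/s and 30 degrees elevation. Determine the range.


R = v0^2 * sin(2*theta) / g = 116^2 * sin(2*30°) / 9.81 = 1188 m

1188 m


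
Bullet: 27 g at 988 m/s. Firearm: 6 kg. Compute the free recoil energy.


v_r = m_p*v_p/m_gun = 0.027*988/6 = 4.446 m/s, E_r = 0.5*m_gun*v_r^2 = 0.5*6*4.446^2 = 59.3 J

59.3 J


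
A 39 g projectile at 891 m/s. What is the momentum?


p = m*v = 0.039*891 = 34.75 kg·m/s

34.75 kg·m/s


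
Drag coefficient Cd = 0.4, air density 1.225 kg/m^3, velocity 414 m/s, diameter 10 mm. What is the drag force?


A = pi*(d/2)^2 = pi*(10/2000)^2 = 7.85398e-05 m^2
Fd = 0.5*Cd*rho*A*v^2 = 0.5*0.4*1.225*7.85398e-05*414^2 = 3.298 N

3.298 N


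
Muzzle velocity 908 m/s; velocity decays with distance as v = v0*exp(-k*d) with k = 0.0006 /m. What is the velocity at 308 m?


v = v0*exp(-k*d) = 908*exp(-0.0006*308) = 754.8 m/s

754.8 m/s


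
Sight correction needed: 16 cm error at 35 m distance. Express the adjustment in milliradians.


1 mrad subtends 1 cm per 10 m of range, so adj = error_cm / (dist_m / 10) = 16 / (35/10) = 4.571 mrad

4.571 mrad


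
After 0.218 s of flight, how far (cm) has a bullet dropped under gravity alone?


drop = 0.5*g*t^2 = 0.5*9.81*0.218^2 = 0.233105 m ≈ 23.31 cm

23.31 cm


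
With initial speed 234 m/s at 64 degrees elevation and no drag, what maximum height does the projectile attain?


H = (v0*sin(theta))^2 / (2g) = (234*sin(64°))^2 / (2*9.81) = 2255 m

2255 m


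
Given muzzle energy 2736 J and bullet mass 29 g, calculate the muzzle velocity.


v = sqrt(2*E/m) = sqrt(2*2736/0.029) = 434.4 m/s

434.4 m/s


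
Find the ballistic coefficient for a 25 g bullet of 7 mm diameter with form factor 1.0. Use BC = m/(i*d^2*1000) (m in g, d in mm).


BC = m/(i*d^2*1000) = 25/(1.0 * 7^2 * 1000) = 0.0005102

0.0005102


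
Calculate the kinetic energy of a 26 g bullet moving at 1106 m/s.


E = 0.5*m*v^2 = 0.5*0.026*1106^2 = 15902 J

15902 J


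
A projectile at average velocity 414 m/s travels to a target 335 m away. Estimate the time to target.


t = d/v = 335/414 = 0.8092 s

0.8092 s


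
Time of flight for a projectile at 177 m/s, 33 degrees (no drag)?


T = 2*v0*sin(theta)/g = 2*177*sin(33°)/9.81 = 19.65 s

19.65 s


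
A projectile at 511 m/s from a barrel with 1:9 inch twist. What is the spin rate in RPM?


twist_m = 9*0.0254 = 0.2286 m
spin = v/twist = 511/0.2286 = 2235.346 rev/s
RPM = spin*60 = 2235.346*60 ≈ 134121 RPM

134121 RPM


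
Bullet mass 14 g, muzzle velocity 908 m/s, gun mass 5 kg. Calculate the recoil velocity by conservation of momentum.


v_recoil = m_p * v_p / m_gun = 0.014 * 908 / 5 = 2.542 m/s

2.542 m/s


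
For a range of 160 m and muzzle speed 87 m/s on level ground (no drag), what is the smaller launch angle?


sin(2*theta) = R*g/v0^2 = 160*9.81/87^2 = 0.207372, theta = arcsin(0.207372)/2 = 5.984°

5.984 degrees


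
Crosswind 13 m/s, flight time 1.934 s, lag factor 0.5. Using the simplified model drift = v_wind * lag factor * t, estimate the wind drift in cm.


drift = v_wind * lag * t = 13 * 0.5 * 1.934 = 12.571 m ≈ 1257 cm

1257 cm


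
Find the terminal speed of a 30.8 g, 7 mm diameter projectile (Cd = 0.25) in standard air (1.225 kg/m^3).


A = pi*(d/2)^2 = pi*(7/2000)^2 = 3.84845e-05 m^2
vt = sqrt(2mg/(Cd*rho*A)) = sqrt(2*0.0308*9.81/(0.25 * 1.225 * 3.84845e-05)) = 226.4 m/s

226.4 m/s


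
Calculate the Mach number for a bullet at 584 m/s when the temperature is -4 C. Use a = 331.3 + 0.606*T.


a = 331.3 + 0.606*(-4) = 328.876 m/s
M = v/a = 584/328.876 = 1.776

1.776


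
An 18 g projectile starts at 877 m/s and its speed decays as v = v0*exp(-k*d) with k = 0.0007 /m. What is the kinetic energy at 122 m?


v = v0*exp(-k*d) = 877*exp(-0.0007*122) = 805.213 m/s
E = 0.5*m*v^2 = 0.5*0.018*805.213^2 = 5835 J

5835 J


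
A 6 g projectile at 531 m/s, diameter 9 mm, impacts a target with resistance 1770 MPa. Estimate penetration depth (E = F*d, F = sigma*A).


A = pi*(d/2)^2 = pi*(9/2)^2 = 63.6173 mm^2
E = 0.5*m*v^2 = 0.5*0.006*531^2 = 845.883 J
depth = E/(sigma*A) = 845.883 J / (1770 MPa * 63.6173 mm^2) = 845.883/(1770 * 63.6173) m = 0.00751211 m ≈ 7.512 mm

7.512 mm


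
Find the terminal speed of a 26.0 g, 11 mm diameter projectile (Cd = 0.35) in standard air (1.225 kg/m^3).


A = pi*(d/2)^2 = pi*(11/2000)^2 = 9.50332e-05 m^2
vt = sqrt(2mg/(Cd*rho*A)) = sqrt(2*0.026*9.81/(0.35 * 1.225 * 9.50332e-05)) = 111.9 m/s

111.9 m/s


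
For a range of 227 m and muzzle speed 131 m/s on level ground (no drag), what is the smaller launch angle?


sin(2*theta) = R*g/v0^2 = 227*9.81/131^2 = 0.129763, theta = arcsin(0.129763)/2 = 3.728°

3.728 degrees


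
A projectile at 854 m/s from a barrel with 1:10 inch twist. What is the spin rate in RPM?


twist_m = 10*0.0254 = 0.254 m
spin = v/twist = 854/0.254 = 3362.205 rev/s
RPM = spin*60 = 3362.205*60 ≈ 201732 RPM

201732 RPM


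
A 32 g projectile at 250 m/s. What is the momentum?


p = m*v = 0.032*250 = 8 kg·m/s

8 kg·m/s


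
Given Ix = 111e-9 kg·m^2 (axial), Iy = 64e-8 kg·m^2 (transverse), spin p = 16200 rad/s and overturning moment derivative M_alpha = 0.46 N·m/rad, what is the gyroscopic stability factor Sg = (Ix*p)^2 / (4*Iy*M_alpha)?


Sg = Ix^2 * p^2 / (4 * Iy * M_alpha) = (111e-9)^2 * 16200^2 / (4 * 64e-8 * 0.46) = 2.746

2.746


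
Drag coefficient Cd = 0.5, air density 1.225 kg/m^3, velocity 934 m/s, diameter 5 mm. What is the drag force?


A = pi*(d/2)^2 = pi*(5/2000)^2 = 1.96350e-05 m^2
Fd = 0.5*Cd*rho*A*v^2 = 0.5*0.5*1.225*1.96350e-05*934^2 = 5.246 N

5.246 N


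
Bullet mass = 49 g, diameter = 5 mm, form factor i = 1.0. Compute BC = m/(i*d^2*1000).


BC = m/(i*d^2*1000) = 49/(1.0 * 5^2 * 1000) = 0.00196

0.00196


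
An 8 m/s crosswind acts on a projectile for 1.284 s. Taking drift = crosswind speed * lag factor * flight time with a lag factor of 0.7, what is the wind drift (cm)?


drift = v_wind * lag * t = 8 * 0.7 * 1.284 = 7.1904 m ≈ 719 cm

719 cm


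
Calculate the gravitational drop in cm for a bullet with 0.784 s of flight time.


drop = 0.5*g*t^2 = 0.5*9.81*0.784^2 = 3.01489 m ≈ 301.5 cm

301.5 cm


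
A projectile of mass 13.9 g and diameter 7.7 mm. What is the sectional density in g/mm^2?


SD = m/d^2 = 13.9/7.7^2 = 0.2344 g/mm^2

0.2344 g/mm^2


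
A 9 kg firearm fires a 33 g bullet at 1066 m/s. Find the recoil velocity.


v_recoil = m_p * v_p / m_gun = 0.033 * 1066 / 9 = 3.909 m/s

3.909 m/s


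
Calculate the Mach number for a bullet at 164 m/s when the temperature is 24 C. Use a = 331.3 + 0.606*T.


a = 331.3 + 0.606*(24) = 345.844 m/s
M = v/a = 164/345.844 = 0.4742

0.4742


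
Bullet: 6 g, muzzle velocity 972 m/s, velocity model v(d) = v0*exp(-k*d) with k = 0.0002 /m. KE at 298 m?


v = v0*exp(-k*d) = 972*exp(-0.0002*298) = 915.761 m/s
E = 0.5*m*v^2 = 0.5*0.006*915.761^2 = 2516 J

2516 J


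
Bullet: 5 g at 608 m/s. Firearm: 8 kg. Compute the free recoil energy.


v_r = m_p*v_p/m_gun = 0.005*608/8 = 0.38 m/s, E_r = 0.5*m_gun*v_r^2 = 0.5*8*0.38^2 = 0.5776 J

0.5776 J


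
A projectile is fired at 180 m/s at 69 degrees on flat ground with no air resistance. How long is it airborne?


T = 2*v0*sin(theta)/g = 2*180*sin(69°)/9.81 = 34.26 s

34.26 s


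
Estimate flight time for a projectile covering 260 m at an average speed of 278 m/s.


t = d/v = 260/278 = 0.9353 s

0.9353 s


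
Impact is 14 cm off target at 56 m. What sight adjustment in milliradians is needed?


1 mrad subtends 1 cm per 10 m of range, so adj = error_cm / (dist_m / 10) = 14 / (56/10) = 2.5 mrad

2.5 mrad


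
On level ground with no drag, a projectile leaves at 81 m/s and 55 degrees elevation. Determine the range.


R = v0^2 * sin(2*theta) / g = 81^2 * sin(2*55°) / 9.81 = 628.5 m

628.5 m


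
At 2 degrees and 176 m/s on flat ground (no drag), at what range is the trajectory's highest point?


R = v0^2*sin(2*theta)/g = 176^2*sin(2*2°)/9.81 = 220.263 m
apex_dist = R/2 = 220.263/2 = 110.1 m

110.1 m


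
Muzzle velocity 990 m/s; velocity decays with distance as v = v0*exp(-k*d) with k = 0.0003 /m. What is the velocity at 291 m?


v = v0*exp(-k*d) = 990*exp(-0.0003*291) = 907.2 m/s

907.2 m/s


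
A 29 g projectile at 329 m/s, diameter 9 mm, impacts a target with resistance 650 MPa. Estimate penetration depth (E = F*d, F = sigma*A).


A = pi*(d/2)^2 = pi*(9/2)^2 = 63.6173 mm^2
E = 0.5*m*v^2 = 0.5*0.029*329^2 = 1569.49 J
depth = E/(sigma*A) = 1569.49 J / (650 MPa * 63.6173 mm^2) = 1569.49/(650 * 63.6173) m = 0.0379552 m ≈ 37.96 mm

37.96 mm


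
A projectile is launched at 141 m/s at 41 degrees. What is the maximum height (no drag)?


H = (v0*sin(theta))^2 / (2g) = (141*sin(41°))^2 / (2*9.81) = 436.1 m

436.1 m


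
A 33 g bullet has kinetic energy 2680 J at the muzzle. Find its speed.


v = sqrt(2*E/m) = sqrt(2*2680/0.033) = 403 m/s

403 m/s


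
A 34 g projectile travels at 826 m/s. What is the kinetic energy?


E = 0.5*m*v^2 = 0.5*0.034*826^2 = 11599 J

11599 J


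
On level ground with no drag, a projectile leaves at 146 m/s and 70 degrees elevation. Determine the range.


R = v0^2 * sin(2*theta) / g = 146^2 * sin(2*70°) / 9.81 = 1397 m

1397 m


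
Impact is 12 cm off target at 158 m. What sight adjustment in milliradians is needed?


1 mrad subtends 1 cm per 10 m of range, so adj = error_cm / (dist_m / 10) = 12 / (158/10) = 0.7595 mrad

0.7595 mrad


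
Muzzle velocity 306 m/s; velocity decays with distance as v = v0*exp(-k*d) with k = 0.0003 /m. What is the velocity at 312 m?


v = v0*exp(-k*d) = 306*exp(-0.0003*312) = 278.7 m/s

278.7 m/s


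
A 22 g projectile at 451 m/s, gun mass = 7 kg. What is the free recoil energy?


v_r = m_p*v_p/m_gun = 0.022*451/7 = 1.41743 m/s, E_r = 0.5*m_gun*v_r^2 = 0.5*7*1.41743^2 = 7.032 J

7.032 J


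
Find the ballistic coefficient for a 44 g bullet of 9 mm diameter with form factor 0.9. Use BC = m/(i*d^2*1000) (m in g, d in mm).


BC = m/(i*d^2*1000) = 44/(0.9 * 9^2 * 1000) = 0.0006036

0.0006036


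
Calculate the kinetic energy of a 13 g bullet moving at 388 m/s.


E = 0.5*m*v^2 = 0.5*0.013*388^2 = 978.5 J

978.5 J


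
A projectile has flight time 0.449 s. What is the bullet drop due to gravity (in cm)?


drop = 0.5*g*t^2 = 0.5*9.81*0.449^2 = 0.988853 m ≈ 98.89 cm

98.89 cm


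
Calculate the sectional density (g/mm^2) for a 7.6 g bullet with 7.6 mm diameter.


SD = m/d^2 = 7.6/7.6^2 = 0.1316 g/mm^2

0.1316 g/mm^2


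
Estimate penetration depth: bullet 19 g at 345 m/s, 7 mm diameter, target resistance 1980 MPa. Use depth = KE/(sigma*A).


A = pi*(d/2)^2 = pi*(7/2)^2 = 38.4845 mm^2
E = 0.5*m*v^2 = 0.5*0.019*345^2 = 1130.74 J
depth = E/(sigma*A) = 1130.74 J / (1980 MPa * 38.4845 mm^2) = 1130.74/(1980 * 38.4845) m = 0.0148392 m ≈ 14.84 mm

14.84 mm


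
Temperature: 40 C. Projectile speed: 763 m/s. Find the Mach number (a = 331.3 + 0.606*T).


a = 331.3 + 0.606*(40) = 355.54 m/s
M = v/a = 763/355.54 = 2.146

2.146


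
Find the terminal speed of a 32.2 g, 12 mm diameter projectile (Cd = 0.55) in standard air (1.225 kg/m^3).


A = pi*(d/2)^2 = pi*(12/2000)^2 = 1.13097e-04 m^2
vt = sqrt(2mg/(Cd*rho*A)) = sqrt(2*0.0322*9.81/(0.55 * 1.225 * 1.13097e-04)) = 91.05 m/s

91.05 m/s


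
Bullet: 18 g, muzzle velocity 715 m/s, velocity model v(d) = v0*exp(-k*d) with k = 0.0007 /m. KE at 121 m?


v = v0*exp(-k*d) = 715*exp(-0.0007*121) = 656.933 m/s
E = 0.5*m*v^2 = 0.5*0.018*656.933^2 = 3884 J

3884 J


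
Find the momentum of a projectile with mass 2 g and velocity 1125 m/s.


p = m*v = 0.002*1125 = 2.25 kg·m/s

2.25 kg·m/s


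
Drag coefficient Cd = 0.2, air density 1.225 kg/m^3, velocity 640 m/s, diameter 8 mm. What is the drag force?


A = pi*(d/2)^2 = pi*(8/2000)^2 = 5.02655e-05 m^2
Fd = 0.5*Cd*rho*A*v^2 = 0.5*0.2*1.225*5.02655e-05*640^2 = 2.522 N

2.522 N


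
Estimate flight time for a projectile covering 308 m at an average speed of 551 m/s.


t = d/v = 308/551 = 0.559 s

0.559 s


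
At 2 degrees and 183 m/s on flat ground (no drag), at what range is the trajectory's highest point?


R = v0^2*sin(2*theta)/g = 183^2*sin(2*2°)/9.81 = 238.132 m
apex_dist = R/2 = 238.132/2 = 119.1 m

119.1 m


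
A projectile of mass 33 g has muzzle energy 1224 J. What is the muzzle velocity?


v = sqrt(2*E/m) = sqrt(2*1224/0.033) = 272.4 m/s

272.4 m/s


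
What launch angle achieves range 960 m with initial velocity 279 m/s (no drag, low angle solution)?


sin(2*theta) = R*g/v0^2 = 960*9.81/279^2 = 0.120985, theta = arcsin(0.120985)/2 = 3.474°

3.474 degrees


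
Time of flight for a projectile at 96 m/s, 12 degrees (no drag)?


T = 2*v0*sin(theta)/g = 2*96*sin(12°)/9.81 = 4.069 s

4.069 s


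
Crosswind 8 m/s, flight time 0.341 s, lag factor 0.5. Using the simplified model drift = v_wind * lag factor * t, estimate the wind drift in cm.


drift = v_wind * lag * t = 8 * 0.5 * 0.341 = 1.364 m ≈ 136.4 cm

136.4 cm


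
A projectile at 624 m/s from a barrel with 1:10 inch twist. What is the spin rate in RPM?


twist_m = 10*0.0254 = 0.254 m
spin = v/twist = 624/0.254 = 2456.693 rev/s
RPM = spin*60 = 2456.693*60 ≈ 147402 RPM

147402 RPM


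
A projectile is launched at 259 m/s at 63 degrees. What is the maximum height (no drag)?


H = (v0*sin(theta))^2 / (2g) = (259*sin(63°))^2 / (2*9.81) = 2714 m

2714 m


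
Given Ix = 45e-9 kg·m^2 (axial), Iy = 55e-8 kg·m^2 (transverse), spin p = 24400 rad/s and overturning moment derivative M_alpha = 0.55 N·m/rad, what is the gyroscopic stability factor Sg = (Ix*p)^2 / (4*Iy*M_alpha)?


Sg = Ix^2 * p^2 / (4 * Iy * M_alpha) = (45e-9)^2 * 24400^2 / (4 * 55e-8 * 0.55) = 0.9964

0.9964


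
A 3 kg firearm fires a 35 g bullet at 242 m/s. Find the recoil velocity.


v_recoil = m_p * v_p / m_gun = 0.035 * 242 / 3 = 2.823 m/s

2.823 m/s


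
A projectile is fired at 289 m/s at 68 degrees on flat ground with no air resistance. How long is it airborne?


T = 2*v0*sin(theta)/g = 2*289*sin(68°)/9.81 = 54.63 s

54.63 s


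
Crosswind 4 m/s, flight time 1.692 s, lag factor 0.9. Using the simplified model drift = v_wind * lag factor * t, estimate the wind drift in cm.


drift = v_wind * lag * t = 4 * 0.9 * 1.692 = 6.0912 m ≈ 609.1 cm

609.1 cm


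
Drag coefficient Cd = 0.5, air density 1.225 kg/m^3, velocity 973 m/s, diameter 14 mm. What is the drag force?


A = pi*(d/2)^2 = pi*(14/2000)^2 = 1.53938e-04 m^2
Fd = 0.5*Cd*rho*A*v^2 = 0.5*0.5*1.225*1.53938e-04*973^2 = 44.63 N

44.63 N


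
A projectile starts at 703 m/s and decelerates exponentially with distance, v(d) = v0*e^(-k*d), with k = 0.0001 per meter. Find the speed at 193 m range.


v = v0*exp(-k*d) = 703*exp(-0.0001*193) = 689.6 m/s

689.6 m/s


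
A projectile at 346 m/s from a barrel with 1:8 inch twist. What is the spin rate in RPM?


twist_m = 8*0.0254 = 0.2032 m
spin = v/twist = 346/0.2032 = 1702.756 rev/s
RPM = spin*60 = 1702.756*60 ≈ 102165 RPM

102165 RPM


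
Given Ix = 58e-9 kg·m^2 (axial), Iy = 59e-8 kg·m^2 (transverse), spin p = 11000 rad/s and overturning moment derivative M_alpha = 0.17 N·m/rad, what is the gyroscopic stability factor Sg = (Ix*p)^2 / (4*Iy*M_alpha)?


Sg = Ix^2 * p^2 / (4 * Iy * M_alpha) = (58e-9)^2 * 11000^2 / (4 * 59e-8 * 0.17) = 1.015

1.015


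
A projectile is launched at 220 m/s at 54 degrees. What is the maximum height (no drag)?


H = (v0*sin(theta))^2 / (2g) = (220*sin(54°))^2 / (2*9.81) = 1615 m

1615 m


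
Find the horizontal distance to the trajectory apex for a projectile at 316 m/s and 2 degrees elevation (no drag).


R = v0^2*sin(2*theta)/g = 316^2*sin(2*2°)/9.81 = 710.051 m
apex_dist = R/2 = 710.051/2 = 355 m

355 m


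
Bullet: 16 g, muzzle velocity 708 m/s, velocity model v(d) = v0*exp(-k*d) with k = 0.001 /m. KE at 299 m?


v = v0*exp(-k*d) = 708*exp(-0.001*299) = 525.024 m/s
E = 0.5*m*v^2 = 0.5*0.016*525.024^2 = 2205 J

2205 J


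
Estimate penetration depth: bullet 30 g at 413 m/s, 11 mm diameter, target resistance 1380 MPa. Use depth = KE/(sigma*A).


A = pi*(d/2)^2 = pi*(11/2)^2 = 95.0332 mm^2
E = 0.5*m*v^2 = 0.5*0.03*413^2 = 2558.53 J
depth = E/(sigma*A) = 2558.53 J / (1380 MPa * 95.0332 mm^2) = 2558.53/(1380 * 95.0332) m = 0.0195091 m ≈ 19.51 mm

19.51 mm


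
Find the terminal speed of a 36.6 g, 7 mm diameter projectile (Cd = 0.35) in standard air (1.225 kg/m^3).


A = pi*(d/2)^2 = pi*(7/2000)^2 = 3.84845e-05 m^2
vt = sqrt(2mg/(Cd*rho*A)) = sqrt(2*0.0366*9.81/(0.35 * 1.225 * 3.84845e-05)) = 208.6 m/s

208.6 m/s


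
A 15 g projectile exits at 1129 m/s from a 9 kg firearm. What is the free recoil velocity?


v_recoil = m_p * v_p / m_gun = 0.015 * 1129 / 9 = 1.882 m/s

1.882 m/s


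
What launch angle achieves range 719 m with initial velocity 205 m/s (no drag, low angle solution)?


sin(2*theta) = R*g/v0^2 = 719*9.81/205^2 = 0.167838, theta = arcsin(0.167838)/2 = 4.831°

4.831 degrees


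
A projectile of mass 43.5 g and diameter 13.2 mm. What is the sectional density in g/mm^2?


SD = m/d^2 = 43.5/13.2^2 = 0.2497 g/mm^2

0.2497 g/mm^2


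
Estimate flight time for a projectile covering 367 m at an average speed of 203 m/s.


t = d/v = 367/203 = 1.808 s

1.808 s


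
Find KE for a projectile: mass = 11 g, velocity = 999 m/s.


E = 0.5*m*v^2 = 0.5*0.011*999^2 = 5489 J

5489 J


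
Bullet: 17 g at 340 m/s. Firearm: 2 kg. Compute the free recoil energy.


v_r = m_p*v_p/m_gun = 0.017*340/2 = 2.89 m/s, E_r = 0.5*m_gun*v_r^2 = 0.5*2*2.89^2 = 8.352 J

8.352 J


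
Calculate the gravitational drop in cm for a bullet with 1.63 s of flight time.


drop = 0.5*g*t^2 = 0.5*9.81*1.63^2 = 13.0321 m ≈ 1303 cm

1303 cm


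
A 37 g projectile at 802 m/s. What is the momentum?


p = m*v = 0.037*802 = 29.67 kg·m/s

29.67 kg·m/s


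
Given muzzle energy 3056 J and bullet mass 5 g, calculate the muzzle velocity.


v = sqrt(2*E/m) = sqrt(2*3056/0.005) = 1106 m/s

1106 m/s


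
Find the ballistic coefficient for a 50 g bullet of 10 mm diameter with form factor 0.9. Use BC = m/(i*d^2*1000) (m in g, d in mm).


BC = m/(i*d^2*1000) = 50/(0.9 * 10^2 * 1000) = 0.0005556

0.0005556


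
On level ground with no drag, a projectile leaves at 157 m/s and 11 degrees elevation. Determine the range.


R = v0^2 * sin(2*theta) / g = 157^2 * sin(2*11°) / 9.81 = 941.3 m

941.3 m


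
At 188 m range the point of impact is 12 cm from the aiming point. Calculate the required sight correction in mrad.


1 mrad subtends 1 cm per 10 m of range, so adj = error_cm / (dist_m / 10) = 12 / (188/10) = 0.6383 mrad

0.6383 mrad


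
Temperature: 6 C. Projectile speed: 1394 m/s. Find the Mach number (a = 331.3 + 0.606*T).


a = 331.3 + 0.606*(6) = 334.936 m/s
M = v/a = 1394/334.936 = 4.162

4.162


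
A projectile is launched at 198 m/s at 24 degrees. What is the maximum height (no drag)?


H = (v0*sin(theta))^2 / (2g) = (198*sin(24°))^2 / (2*9.81) = 330.6 m

330.6 m


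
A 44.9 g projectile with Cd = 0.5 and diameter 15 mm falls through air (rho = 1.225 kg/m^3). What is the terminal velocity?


A = pi*(d/2)^2 = pi*(15/2000)^2 = 1.76715e-04 m^2
vt = sqrt(2mg/(Cd*rho*A)) = sqrt(2*0.0449*9.81/(0.5 * 1.225 * 1.76715e-04)) = 90.22 m/s

90.22 m/s


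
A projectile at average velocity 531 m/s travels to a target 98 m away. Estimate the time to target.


t = d/v = 98/531 = 0.1846 s

0.1846 s


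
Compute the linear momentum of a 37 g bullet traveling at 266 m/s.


p = m*v = 0.037*266 = 9.842 kg·m/s

9.842 kg·m/s


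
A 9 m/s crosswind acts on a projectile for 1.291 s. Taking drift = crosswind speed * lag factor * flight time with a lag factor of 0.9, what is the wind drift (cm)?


drift = v_wind * lag * t = 9 * 0.9 * 1.291 = 10.4571 m ≈ 1046 cm

1046 cm


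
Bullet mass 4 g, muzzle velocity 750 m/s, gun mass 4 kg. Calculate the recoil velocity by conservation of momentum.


v_recoil = m_p * v_p / m_gun = 0.004 * 750 / 4 = 0.75 m/s

0.75 m/s


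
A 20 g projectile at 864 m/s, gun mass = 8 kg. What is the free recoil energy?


v_r = m_p*v_p/m_gun = 0.02*864/8 = 2.16 m/s, E_r = 0.5*m_gun*v_r^2 = 0.5*8*2.16^2 = 18.66 J

18.66 J


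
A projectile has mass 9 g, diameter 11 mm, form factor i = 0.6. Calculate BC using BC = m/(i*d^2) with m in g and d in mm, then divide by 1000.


BC = m/(i*d^2*1000) = 9/(0.6 * 11^2 * 1000) = 0.000124

0.000124


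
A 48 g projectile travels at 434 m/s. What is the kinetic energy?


E = 0.5*m*v^2 = 0.5*0.048*434^2 = 4521 J

4521 J


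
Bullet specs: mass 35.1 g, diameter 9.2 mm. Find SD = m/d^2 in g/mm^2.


SD = m/d^2 = 35.1/9.2^2 = 0.4147 g/mm^2

0.4147 g/mm^2


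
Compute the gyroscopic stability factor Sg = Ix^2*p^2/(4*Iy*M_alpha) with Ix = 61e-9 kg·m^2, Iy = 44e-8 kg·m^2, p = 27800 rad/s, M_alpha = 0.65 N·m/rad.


Sg = Ix^2 * p^2 / (4 * Iy * M_alpha) = (61e-9)^2 * 27800^2 / (4 * 44e-8 * 0.65) = 2.514

2.514


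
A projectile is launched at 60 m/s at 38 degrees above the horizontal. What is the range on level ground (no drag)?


R = v0^2 * sin(2*theta) / g = 60^2 * sin(2*38°) / 9.81 = 356.1 m

356.1 m


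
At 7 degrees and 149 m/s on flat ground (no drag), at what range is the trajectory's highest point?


R = v0^2*sin(2*theta)/g = 149^2*sin(2*7°)/9.81 = 547.493 m
apex_dist = R/2 = 547.493/2 = 273.7 m

273.7 m


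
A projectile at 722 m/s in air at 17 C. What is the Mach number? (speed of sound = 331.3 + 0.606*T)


a = 331.3 + 0.606*(17) = 341.602 m/s
M = v/a = 722/341.602 = 2.114

2.114


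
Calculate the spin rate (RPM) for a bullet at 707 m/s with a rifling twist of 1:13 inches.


twist_m = 13*0.0254 = 0.3302 m
spin = v/twist = 707/0.3302 = 2141.127 rev/s
RPM = spin*60 = 2141.127*60 ≈ 128468 RPM

128468 RPM


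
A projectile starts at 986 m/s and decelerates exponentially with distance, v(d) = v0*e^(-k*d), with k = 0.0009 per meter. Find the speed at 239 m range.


v = v0*exp(-k*d) = 986*exp(-0.0009*239) = 795.2 m/s

795.2 m/s


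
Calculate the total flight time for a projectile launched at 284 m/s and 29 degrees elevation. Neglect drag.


T = 2*v0*sin(theta)/g = 2*284*sin(29°)/9.81 = 28.07 s

28.07 s


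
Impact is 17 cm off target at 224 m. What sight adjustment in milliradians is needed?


1 mrad subtends 1 cm per 10 m of range, so adj = error_cm / (dist_m / 10) = 17 / (224/10) = 0.7589 mrad

0.7589 mrad


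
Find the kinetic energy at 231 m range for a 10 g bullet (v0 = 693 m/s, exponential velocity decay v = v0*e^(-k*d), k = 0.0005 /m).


v = v0*exp(-k*d) = 693*exp(-0.0005*231) = 617.408 m/s
E = 0.5*m*v^2 = 0.5*0.01*617.408^2 = 1906 J

1906 J


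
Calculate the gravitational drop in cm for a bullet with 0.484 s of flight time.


drop = 0.5*g*t^2 = 0.5*9.81*0.484^2 = 1.14903 m ≈ 114.9 cm

114.9 cm


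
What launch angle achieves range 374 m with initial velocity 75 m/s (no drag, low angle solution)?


sin(2*theta) = R*g/v0^2 = 374*9.81/75^2 = 0.652256, theta = arcsin(0.652256)/2 = 20.36°

20.36 degrees


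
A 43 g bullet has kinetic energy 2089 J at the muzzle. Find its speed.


v = sqrt(2*E/m) = sqrt(2*2089/0.043) = 311.7 m/s

311.7 m/s


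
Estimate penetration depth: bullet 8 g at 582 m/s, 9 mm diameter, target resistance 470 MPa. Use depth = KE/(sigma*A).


A = pi*(d/2)^2 = pi*(9/2)^2 = 63.6173 mm^2
E = 0.5*m*v^2 = 0.5*0.008*582^2 = 1354.9 J
depth = E/(sigma*A) = 1354.9 J / (470 MPa * 63.6173 mm^2) = 1354.9/(470 * 63.6173) m = 0.0453141 m ≈ 45.31 mm

45.31 mm


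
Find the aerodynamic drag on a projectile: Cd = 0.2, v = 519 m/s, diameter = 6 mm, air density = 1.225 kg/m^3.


A = pi*(d/2)^2 = pi*(6/2000)^2 = 2.82743e-05 m^2
Fd = 0.5*Cd*rho*A*v^2 = 0.5*0.2*1.225*2.82743e-05*519^2 = 0.933 N

0.933 N


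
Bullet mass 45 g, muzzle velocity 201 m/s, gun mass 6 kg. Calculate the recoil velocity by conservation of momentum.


v_recoil = m_p * v_p / m_gun = 0.045 * 201 / 6 = 1.508 m/s

1.508 m/s


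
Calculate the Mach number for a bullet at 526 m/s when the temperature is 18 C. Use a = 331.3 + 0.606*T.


a = 331.3 + 0.606*(18) = 342.208 m/s
M = v/a = 526/342.208 = 1.537

1.537


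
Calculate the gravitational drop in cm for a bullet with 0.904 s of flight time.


drop = 0.5*g*t^2 = 0.5*9.81*0.904^2 = 4.00844 m ≈ 400.8 cm

400.8 cm


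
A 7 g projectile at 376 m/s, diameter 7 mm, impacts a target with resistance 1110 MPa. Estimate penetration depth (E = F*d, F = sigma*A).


A = pi*(d/2)^2 = pi*(7/2)^2 = 38.4845 mm^2
E = 0.5*m*v^2 = 0.5*0.007*376^2 = 494.816 J
depth = E/(sigma*A) = 494.816 J / (1110 MPa * 38.4845 mm^2) = 494.816/(1110 * 38.4845) m = 0.0115834 m ≈ 11.58 mm

11.58 mm


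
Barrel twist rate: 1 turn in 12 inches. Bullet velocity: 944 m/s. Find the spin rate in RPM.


twist_m = 12*0.0254 = 0.3048 m
spin = v/twist = 944/0.3048 = 3097.113 rev/s
RPM = spin*60 = 3097.113*60 ≈ 185827 RPM

185827 RPM


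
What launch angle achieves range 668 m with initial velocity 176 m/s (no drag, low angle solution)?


sin(2*theta) = R*g/v0^2 = 668*9.81/176^2 = 0.211553, theta = arcsin(0.211553)/2 = 6.107°

6.107 degrees


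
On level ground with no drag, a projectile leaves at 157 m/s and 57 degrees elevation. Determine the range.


R = v0^2 * sin(2*theta) / g = 157^2 * sin(2*57°) / 9.81 = 2295 m

2295 m


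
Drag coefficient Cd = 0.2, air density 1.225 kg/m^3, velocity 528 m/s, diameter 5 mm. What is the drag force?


A = pi*(d/2)^2 = pi*(5/2000)^2 = 1.96350e-05 m^2
Fd = 0.5*Cd*rho*A*v^2 = 0.5*0.2*1.225*1.96350e-05*528^2 = 0.6706 N

0.6706 N


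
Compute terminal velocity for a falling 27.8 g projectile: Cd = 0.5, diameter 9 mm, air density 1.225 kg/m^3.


A = pi*(d/2)^2 = pi*(9/2000)^2 = 6.36173e-05 m^2
vt = sqrt(2mg/(Cd*rho*A)) = sqrt(2*0.0278*9.81/(0.5 * 1.225 * 6.36173e-05)) = 118.3 m/s

118.3 m/s


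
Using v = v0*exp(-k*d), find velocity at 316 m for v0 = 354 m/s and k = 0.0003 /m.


v = v0*exp(-k*d) = 354*exp(-0.0003*316) = 322 m/s

322 m/s


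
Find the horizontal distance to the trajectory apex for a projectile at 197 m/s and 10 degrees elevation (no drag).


R = v0^2*sin(2*theta)/g = 197^2*sin(2*10°)/9.81 = 1353.05 m
apex_dist = R/2 = 1353.05/2 = 676.5 m

676.5 m


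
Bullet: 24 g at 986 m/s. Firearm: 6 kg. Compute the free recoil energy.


v_r = m_p*v_p/m_gun = 0.024*986/6 = 3.944 m/s, E_r = 0.5*m_gun*v_r^2 = 0.5*6*3.944^2 = 46.67 J

46.67 J


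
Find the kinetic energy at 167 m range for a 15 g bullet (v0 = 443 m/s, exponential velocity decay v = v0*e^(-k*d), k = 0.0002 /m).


v = v0*exp(-k*d) = 443*exp(-0.0002*167) = 428.448 m/s
E = 0.5*m*v^2 = 0.5*0.015*428.448^2 = 1377 J

1377 J


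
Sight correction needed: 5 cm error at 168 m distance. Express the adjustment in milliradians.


1 mrad subtends 1 cm per 10 m of range, so adj = error_cm / (dist_m / 10) = 5 / (168/10) = 0.2976 mrad

0.2976 mrad


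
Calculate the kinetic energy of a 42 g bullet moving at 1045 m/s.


E = 0.5*m*v^2 = 0.5*0.042*1045^2 = 22933 J

22933 J


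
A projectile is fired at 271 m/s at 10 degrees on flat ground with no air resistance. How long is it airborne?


T = 2*v0*sin(theta)/g = 2*271*sin(10°)/9.81 = 9.594 s

9.594 s


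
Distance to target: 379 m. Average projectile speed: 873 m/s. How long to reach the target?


t = d/v = 379/873 = 0.4341 s

0.4341 s


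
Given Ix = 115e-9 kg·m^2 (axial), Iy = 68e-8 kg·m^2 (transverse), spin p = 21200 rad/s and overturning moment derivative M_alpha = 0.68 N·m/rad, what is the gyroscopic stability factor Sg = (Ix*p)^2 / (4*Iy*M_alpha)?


Sg = Ix^2 * p^2 / (4 * Iy * M_alpha) = (115e-9)^2 * 21200^2 / (4 * 68e-8 * 0.68) = 3.214

3.214


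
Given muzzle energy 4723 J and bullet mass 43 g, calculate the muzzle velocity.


v = sqrt(2*E/m) = sqrt(2*4723/0.043) = 468.7 m/s

468.7 m/s


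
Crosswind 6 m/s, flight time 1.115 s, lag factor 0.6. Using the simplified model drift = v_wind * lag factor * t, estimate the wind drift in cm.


drift = v_wind * lag * t = 6 * 0.6 * 1.115 = 4.014 m ≈ 401.4 cm

401.4 cm


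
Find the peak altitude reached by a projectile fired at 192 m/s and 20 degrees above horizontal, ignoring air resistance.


H = (v0*sin(theta))^2 / (2g) = (192*sin(20°))^2 / (2*9.81) = 219.8 m

219.8 m


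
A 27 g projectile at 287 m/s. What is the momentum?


p = m*v = 0.027*287 = 7.749 kg·m/s

7.749 kg·m/s


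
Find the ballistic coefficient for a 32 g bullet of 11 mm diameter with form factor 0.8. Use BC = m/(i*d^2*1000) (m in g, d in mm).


BC = m/(i*d^2*1000) = 32/(0.8 * 11^2 * 1000) = 0.0003306

0.0003306


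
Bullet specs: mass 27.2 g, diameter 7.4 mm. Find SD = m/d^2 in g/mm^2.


SD = m/d^2 = 27.2/7.4^2 = 0.4967 g/mm^2

0.4967 g/mm^2


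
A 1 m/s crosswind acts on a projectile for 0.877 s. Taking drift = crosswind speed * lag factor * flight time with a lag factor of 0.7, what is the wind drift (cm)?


drift = v_wind * lag * t = 1 * 0.7 * 0.877 = 0.6139 m ≈ 61.39 cm

61.39 cm


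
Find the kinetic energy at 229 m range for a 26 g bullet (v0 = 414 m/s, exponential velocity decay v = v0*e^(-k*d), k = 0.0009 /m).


v = v0*exp(-k*d) = 414*exp(-0.0009*229) = 336.893 m/s
E = 0.5*m*v^2 = 0.5*0.026*336.893^2 = 1475 J

1475 J


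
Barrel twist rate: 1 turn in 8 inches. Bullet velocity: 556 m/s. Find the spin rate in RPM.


twist_m = 8*0.0254 = 0.2032 m
spin = v/twist = 556/0.2032 = 2736.22 rev/s
RPM = spin*60 = 2736.22*60 ≈ 164173 RPM

164173 RPM


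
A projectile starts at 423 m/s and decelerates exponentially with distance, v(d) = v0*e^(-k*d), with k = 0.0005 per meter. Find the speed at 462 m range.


v = v0*exp(-k*d) = 423*exp(-0.0005*462) = 335.8 m/s

335.8 m/s


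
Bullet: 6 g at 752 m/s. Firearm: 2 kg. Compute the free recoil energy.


v_r = m_p*v_p/m_gun = 0.006*752/2 = 2.256 m/s, E_r = 0.5*m_gun*v_r^2 = 0.5*2*2.256^2 = 5.09 J

5.09 J


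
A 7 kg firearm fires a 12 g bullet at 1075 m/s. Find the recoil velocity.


v_recoil = m_p * v_p / m_gun = 0.012 * 1075 / 7 = 1.843 m/s

1.843 m/s


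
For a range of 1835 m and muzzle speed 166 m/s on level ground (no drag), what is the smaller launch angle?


sin(2*theta) = R*g/v0^2 = 1835*9.81/166^2 = 0.653264, theta = arcsin(0.653264)/2 = 20.39°

20.39 degrees


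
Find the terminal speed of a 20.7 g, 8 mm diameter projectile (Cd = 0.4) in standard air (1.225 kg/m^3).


A = pi*(d/2)^2 = pi*(8/2000)^2 = 5.02655e-05 m^2
vt = sqrt(2mg/(Cd*rho*A)) = sqrt(2*0.0207*9.81/(0.4 * 1.225 * 5.02655e-05)) = 128.4 m/s

128.4 m/s


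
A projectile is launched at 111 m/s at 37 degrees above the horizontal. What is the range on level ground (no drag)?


R = v0^2 * sin(2*theta) / g = 111^2 * sin(2*37°) / 9.81 = 1207 m

1207 m


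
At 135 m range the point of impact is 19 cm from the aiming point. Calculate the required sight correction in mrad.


1 mrad subtends 1 cm per 10 m of range, so adj = error_cm / (dist_m / 10) = 19 / (135/10) = 1.407 mrad

1.407 mrad


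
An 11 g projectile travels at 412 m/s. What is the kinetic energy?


E = 0.5*m*v^2 = 0.5*0.011*412^2 = 933.6 J

933.6 J


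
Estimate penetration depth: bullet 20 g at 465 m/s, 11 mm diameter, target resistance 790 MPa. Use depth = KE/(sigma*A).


A = pi*(d/2)^2 = pi*(11/2)^2 = 95.0332 mm^2
E = 0.5*m*v^2 = 0.5*0.02*465^2 = 2162.25 J
depth = E/(sigma*A) = 2162.25 J / (790 MPa * 95.0332 mm^2) = 2162.25/(790 * 95.0332) m = 0.0288007 m ≈ 28.8 mm

28.8 mm


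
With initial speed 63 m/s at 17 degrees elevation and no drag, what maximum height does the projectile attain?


H = (v0*sin(theta))^2 / (2g) = (63*sin(17°))^2 / (2*9.81) = 17.29 m

17.29 m


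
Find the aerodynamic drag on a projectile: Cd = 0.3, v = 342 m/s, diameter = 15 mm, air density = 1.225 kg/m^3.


A = pi*(d/2)^2 = pi*(15/2000)^2 = 1.76715e-04 m^2
Fd = 0.5*Cd*rho*A*v^2 = 0.5*0.3*1.225*1.76715e-04*342^2 = 3.798 N

3.798 N


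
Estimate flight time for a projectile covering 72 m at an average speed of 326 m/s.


t = d/v = 72/326 = 0.2209 s

0.2209 s


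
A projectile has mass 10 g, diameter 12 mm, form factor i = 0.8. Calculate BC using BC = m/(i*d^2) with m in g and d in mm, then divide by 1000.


BC = m/(i*d^2*1000) = 10/(0.8 * 12^2 * 1000) = 8.681e-05

8.681e-05


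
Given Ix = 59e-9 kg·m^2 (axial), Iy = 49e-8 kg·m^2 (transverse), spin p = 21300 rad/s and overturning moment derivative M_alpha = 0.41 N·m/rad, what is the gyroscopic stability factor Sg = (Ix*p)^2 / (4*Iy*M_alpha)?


Sg = Ix^2 * p^2 / (4 * Iy * M_alpha) = (59e-9)^2 * 21300^2 / (4 * 49e-8 * 0.41) = 1.965

1.965


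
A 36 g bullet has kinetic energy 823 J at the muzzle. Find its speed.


v = sqrt(2*E/m) = sqrt(2*823/0.036) = 213.8 m/s

213.8 m/s


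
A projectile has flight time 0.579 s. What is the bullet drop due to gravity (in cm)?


drop = 0.5*g*t^2 = 0.5*9.81*0.579^2 = 1.64436 m ≈ 164.4 cm

164.4 cm


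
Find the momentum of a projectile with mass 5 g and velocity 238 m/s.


p = m*v = 0.005*238 = 1.19 kg·m/s

1.19 kg·m/s


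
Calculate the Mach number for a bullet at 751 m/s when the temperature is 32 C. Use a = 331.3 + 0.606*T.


a = 331.3 + 0.606*(32) = 350.692 m/s
M = v/a = 751/350.692 = 2.141

2.141


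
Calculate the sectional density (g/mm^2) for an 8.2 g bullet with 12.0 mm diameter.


SD = m/d^2 = 8.2/12.0^2 = 0.05694 g/mm^2

0.05694 g/mm^2


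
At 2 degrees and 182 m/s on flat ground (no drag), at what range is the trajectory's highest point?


R = v0^2*sin(2*theta)/g = 182^2*sin(2*2°)/9.81 = 235.537 m
apex_dist = R/2 = 235.537/2 = 117.8 m

117.8 m


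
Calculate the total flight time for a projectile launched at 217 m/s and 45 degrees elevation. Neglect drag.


T = 2*v0*sin(theta)/g = 2*217*sin(45°)/9.81 = 31.28 s

31.28 s


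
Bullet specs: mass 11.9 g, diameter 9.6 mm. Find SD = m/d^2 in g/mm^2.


SD = m/d^2 = 11.9/9.6^2 = 0.1291 g/mm^2

0.1291 g/mm^2


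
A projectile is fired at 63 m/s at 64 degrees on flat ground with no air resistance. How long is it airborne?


T = 2*v0*sin(theta)/g = 2*63*sin(64°)/9.81 = 11.54 s

11.54 s


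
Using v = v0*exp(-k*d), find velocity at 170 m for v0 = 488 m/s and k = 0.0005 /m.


v = v0*exp(-k*d) = 488*exp(-0.0005*170) = 448.2 m/s

448.2 m/s


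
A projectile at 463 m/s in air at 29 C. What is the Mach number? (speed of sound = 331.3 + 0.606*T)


a = 331.3 + 0.606*(29) = 348.874 m/s
M = v/a = 463/348.874 = 1.327

1.327


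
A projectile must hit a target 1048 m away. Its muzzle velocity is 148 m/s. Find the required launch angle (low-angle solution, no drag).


sin(2*theta) = R*g/v0^2 = 1048*9.81/148^2 = 0.469361, theta = arcsin(0.469361)/2 = 14°

14 degrees


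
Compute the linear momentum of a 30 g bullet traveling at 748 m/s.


p = m*v = 0.03*748 = 22.44 kg·m/s

22.44 kg·m/s


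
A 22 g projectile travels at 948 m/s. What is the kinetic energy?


E = 0.5*m*v^2 = 0.5*0.022*948^2 = 9886 J

9886 J


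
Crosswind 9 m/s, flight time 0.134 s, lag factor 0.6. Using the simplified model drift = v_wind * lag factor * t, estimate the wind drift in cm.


drift = v_wind * lag * t = 9 * 0.6 * 0.134 = 0.7236 m ≈ 72.36 cm

72.36 cm


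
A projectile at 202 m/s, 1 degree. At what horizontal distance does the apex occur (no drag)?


R = v0^2*sin(2*theta)/g = 202^2*sin(2*1°)/9.81 = 145.162 m
apex_dist = R/2 = 145.162/2 = 72.58 m

72.58 m


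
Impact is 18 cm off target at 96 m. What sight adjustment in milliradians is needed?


1 mrad subtends 1 cm per 10 m of range, so adj = error_cm / (dist_m / 10) = 18 / (96/10) = 1.875 mrad

1.875 mrad


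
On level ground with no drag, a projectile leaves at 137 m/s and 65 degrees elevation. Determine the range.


R = v0^2 * sin(2*theta) / g = 137^2 * sin(2*65°) / 9.81 = 1466 m

1466 m


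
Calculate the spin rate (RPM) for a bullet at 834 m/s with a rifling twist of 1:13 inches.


twist_m = 13*0.0254 = 0.3302 m
spin = v/twist = 834/0.3302 = 2525.742 rev/s
RPM = spin*60 = 2525.742*60 ≈ 151545 RPM

151545 RPM


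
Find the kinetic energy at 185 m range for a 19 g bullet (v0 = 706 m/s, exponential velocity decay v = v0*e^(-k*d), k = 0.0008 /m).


v = v0*exp(-k*d) = 706*exp(-0.0008*185) = 608.876 m/s
E = 0.5*m*v^2 = 0.5*0.019*608.876^2 = 3522 J

3522 J


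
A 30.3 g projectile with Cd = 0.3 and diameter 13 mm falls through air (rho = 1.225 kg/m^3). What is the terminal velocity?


A = pi*(d/2)^2 = pi*(13/2000)^2 = 1.32732e-04 m^2
vt = sqrt(2mg/(Cd*rho*A)) = sqrt(2*0.0303*9.81/(0.3 * 1.225 * 1.32732e-04)) = 110.4 m/s

110.4 m/s


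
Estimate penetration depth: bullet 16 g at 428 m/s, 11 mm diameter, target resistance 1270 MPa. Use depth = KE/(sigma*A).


A = pi*(d/2)^2 = pi*(11/2)^2 = 95.0332 mm^2
E = 0.5*m*v^2 = 0.5*0.016*428^2 = 1465.47 J
depth = E/(sigma*A) = 1465.47 J / (1270 MPa * 95.0332 mm^2) = 1465.47/(1270 * 95.0332) m = 0.0121422 m ≈ 12.14 mm

12.14 mm


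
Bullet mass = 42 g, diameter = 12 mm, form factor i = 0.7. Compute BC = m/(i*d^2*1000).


BC = m/(i*d^2*1000) = 42/(0.7 * 12^2 * 1000) = 0.0004167

0.0004167


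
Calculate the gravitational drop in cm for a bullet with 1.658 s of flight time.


drop = 0.5*g*t^2 = 0.5*9.81*1.658^2 = 13.4837 m ≈ 1348 cm

1348 cm


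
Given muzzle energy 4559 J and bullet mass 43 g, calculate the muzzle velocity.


v = sqrt(2*E/m) = sqrt(2*4559/0.043) = 460.5 m/s

460.5 m/s


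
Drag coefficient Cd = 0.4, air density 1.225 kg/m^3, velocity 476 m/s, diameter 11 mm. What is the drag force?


A = pi*(d/2)^2 = pi*(11/2000)^2 = 9.50332e-05 m^2
Fd = 0.5*Cd*rho*A*v^2 = 0.5*0.4*1.225*9.50332e-05*476^2 = 5.275 N

5.275 N


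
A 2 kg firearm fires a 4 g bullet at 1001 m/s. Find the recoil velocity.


v_recoil = m_p * v_p / m_gun = 0.004 * 1001 / 2 = 2.002 m/s

2.002 m/s


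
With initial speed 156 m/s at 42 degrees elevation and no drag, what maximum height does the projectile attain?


H = (v0*sin(theta))^2 / (2g) = (156*sin(42°))^2 / (2*9.81) = 555.4 m

555.4 m


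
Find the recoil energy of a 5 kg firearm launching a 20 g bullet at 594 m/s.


v_r = m_p*v_p/m_gun = 0.02*594/5 = 2.376 m/s, E_r = 0.5*m_gun*v_r^2 = 0.5*5*2.376^2 = 14.11 J

14.11 J
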